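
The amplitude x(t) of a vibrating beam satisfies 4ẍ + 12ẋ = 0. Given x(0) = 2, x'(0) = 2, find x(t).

Divide through by 4: x'' + 3x' = 0.
Characteristic equation r² + 3r = 0 factors as (r + 3)r = 0, so r = -3, 0.
Hence x_h = C1*exp(-3*t) + C2.
Apply the initial conditions: x(0) = C1 + C2 = 2 and x'(0) = -3*C1 = 2. Solving gives C1 = -2/3, C2 = 8/3.

x = 8/3 - 2*exp(-3*t)/3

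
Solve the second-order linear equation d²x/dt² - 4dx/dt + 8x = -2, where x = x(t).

Characteristic equation r² - 4r + 8 = 0 has discriminant (-4)² - 4·(8) = -16 < 0, so r = 2 ± 2i.
Hence x_h = C1*cos(2*t)*exp(2*t) + C2*exp(2*t)*sin(2*t).
For the particular solution try x_p = A0. Substituting and matching coefficients of each power of t gives A0 = -1/4, so x_p = -1/4.

x = -1/4 + C1*cos(2*t)*exp(2*t) + C2*exp(2*t)*sin(2*t)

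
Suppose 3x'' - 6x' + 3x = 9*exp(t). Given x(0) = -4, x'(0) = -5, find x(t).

x = -4*exp(t) - t*exp(t) + 3*t**2*exp(t)/2

Divide through by 3: x'' - 2x' + x = 3*exp(t).
Characteristic equation r² - 2r + 1 = 0 has discriminant (-2)² - 4·(1) = 0, so r = 1 is a repeated root.
Hence x_h = (C1 + C2*t)*exp(t).
Since exp(t) solves the homogeneous equation (r = 1 is a root of multiplicity 2), multiply the trial by t^2. Try x_p = A*t^2*exp(t). Substituting into the equation and dividing by exp(t) gives A = 3/2, so x_p = 3*t^2*exp(t)/2.
General solution: x = C1*exp(t) + 3*t^2*exp(t)/2 + C2*t*exp(t).
Apply the initial conditions: x(0) = C1 = -4 and x'(0) = C1 + C2 = -5. Solving gives C1 = -4, C2 = -1.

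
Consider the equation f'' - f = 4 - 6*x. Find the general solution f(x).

Characteristic equation r² - 1 = 0 factors as (r + 1)(r - 1) = 0, so r = -1, 1.
Hence f_h = C1*exp(-x) + C2*exp(x).
For the particular solution try f_p = A0 + A1*x. Substituting and matching coefficients of each power of x gives A0 = -4, A1 = 6, so f_p = -4 + 6*x.

f = -4 + 6*x + C1*exp(-x) + C2*exp(x)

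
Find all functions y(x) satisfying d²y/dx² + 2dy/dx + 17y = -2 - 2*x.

Characteristic equation r² + 2r + 17 = 0 has discriminant (2)² - 4·(17) = -64 < 0, so r = -1 ± 4i.
Hence y_h = C1*cos(4*x)*exp(-x) + C2*exp(-x)*sin(4*x).
For the particular solution try y_p = A0 + A1*x. Substituting and matching coefficients of each power of x gives A0 = -30/289, A1 = -2/17, so y_p = -30/289 - 2*x/17.

y = -30/289 - 2*x/17 + C1*cos(4*x)*exp(-x) + C2*exp(-x)*sin(4*x)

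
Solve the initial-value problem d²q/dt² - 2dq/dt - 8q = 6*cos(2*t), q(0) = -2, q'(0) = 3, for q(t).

q = -19*exp(-2*t)/12 - 9*cos(2*t)/20 - 3*sin(2*t)/20 + exp(4*t)/30

Characteristic equation r² - 2r - 8 = 0 factors as (r - 4)(r + 2) = 0, so r = 4, -2.
Hence q_h = C1*exp(4*t) + C2*exp(-2*t).
Try q_p = A*cos(2*t) + B*sin(2*t). Substituting and equating the coefficients of cos(2t) and sin(2t) gives A = -9/20, B = -3/20, so q_p = -9*cos(2*t)/20 - 3*sin(2*t)/20.
General solution: q = -9*cos(2*t)/20 - 3*sin(2*t)/20 + C1*exp(4*t) + C2*exp(-2*t).
Apply the initial conditions: q(0) = -9/20 + C1 + C2 = -2 and q'(0) = -3/10 - 2*C2 + 4*C1 = 3. Solving gives C1 = 1/30, C2 = -19/12.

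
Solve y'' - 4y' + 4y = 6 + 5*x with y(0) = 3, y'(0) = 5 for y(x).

y = 11/4 + exp(2*x)/4 + 5*x/4 + 13*x*exp(2*x)/4

Characteristic equation r² - 4r + 4 = 0 has discriminant (-4)² - 4·(4) = 0, so r = 2 is a repeated root.
Hence y_h = (C1 + C2*x)*exp(2*x).
For the particular solution try y_p = A0 + A1*x. Substituting and matching coefficients of each power of x gives A0 = 11/4, A1 = 5/4, so y_p = 11/4 + 5*x/4.
General solution: y = 11/4 + 5*x/4 + C1*exp(2*x) + C2*x*exp(2*x).
Apply the initial conditions: y(0) = 11/4 + C1 = 3 and y'(0) = 5/4 + C2 + 2*C1 = 5. Solving gives C1 = 1/4, C2 = 13/4.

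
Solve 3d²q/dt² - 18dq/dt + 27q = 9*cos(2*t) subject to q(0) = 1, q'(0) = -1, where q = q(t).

q = -36*sin(2*t)/169 + 15*cos(2*t)/169 + 154*exp(3*t)/169 - 43*t*exp(3*t)/13

Divide through by 3: q'' - 6q' + 9q = 3*cos(2*t).
Characteristic equation r² - 6r + 9 = 0 has discriminant (-6)² - 4·(9) = 0, so r = 3 is a repeated root.
Hence q_h = (C1 + C2*t)*exp(3*t).
Try q_p = A*cos(2*t) + B*sin(2*t). Substituting and equating the coefficients of cos(2t) and sin(2t) gives A = 15/169, B = -36/169, so q_p = -36*sin(2*t)/169 + 15*cos(2*t)/169.
General solution: q = -36*sin(2*t)/169 + 15*cos(2*t)/169 + C1*exp(3*t) + C2*t*exp(3*t).
Apply the initial conditions: q(0) = 15/169 + C1 = 1 and q'(0) = -72/169 + C2 + 3*C1 = -1. Solving gives C1 = 154/169, C2 = -43/13.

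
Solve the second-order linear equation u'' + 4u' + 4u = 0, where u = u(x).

u = C1*exp(-2*x) + C2*x*exp(-2*x)

Characteristic equation r² + 4r + 4 = 0 has discriminant (4)² - 4·(4) = 0, so r = -2 is a repeated root.
Hence u_h = (C1 + C2*x)*exp(-2*x).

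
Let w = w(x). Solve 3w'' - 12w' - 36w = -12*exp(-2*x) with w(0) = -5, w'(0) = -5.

Divide through by 3: w'' - 4w' - 12w = -4*exp(-2*x).
Characteristic equation r² - 4r - 12 = 0 factors as (r - 6)(r + 2) = 0, so r = 6, -2.
Hence w_h = C1*exp(6*x) + C2*exp(-2*x).
Since exp(-2*x) solves the homogeneous equation (r = -2 is a root of multiplicity 1), multiply the trial by x. Try w_p = A*x*exp(-2*x). Substituting into the equation and dividing by exp(-2*x) gives A = 1/2, so w_p = x*exp(-2*x)/2.
General solution: w = C1*exp(6*x) + C2*exp(-2*x) + x*exp(-2*x)/2.
Apply the initial conditions: w(0) = C1 + C2 = -5 and w'(0) = 1/2 - 2*C2 + 6*C1 = -5. Solving gives C1 = -31/16, C2 = -49/16.

w = -49*exp(-2*x)/16 - 31*exp(6*x)/16 + x*exp(-2*x)/2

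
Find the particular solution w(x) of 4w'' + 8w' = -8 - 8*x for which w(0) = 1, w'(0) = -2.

Divide through by 4: w'' + 2w' = -2 - 2*x.
Characteristic equation r² + 2r = 0 factors as (r + 2)r = 0, so r = -2, 0.
Hence w_h = C1*exp(-2*x) + C2.
Since 0 is a characteristic root (multiplicity 1), multiply the polynomial trial by x: try w_p = x*(A0 + A1*x). Substituting and matching coefficients of each power of x gives A0 = -1/2, A1 = -1/2, so w_p = -x/2 - x^2/2.
General solution: w = C2 - x/2 - x^2/2 + C1*exp(-2*x).
Apply the initial conditions: w(0) = C1 + C2 = 1 and w'(0) = -1/2 - 2*C1 = -2. Solving gives C1 = 3/4, C2 = 1/4.

w = 1/4 - x/2 - x**2/2 + 3*exp(-2*x)/4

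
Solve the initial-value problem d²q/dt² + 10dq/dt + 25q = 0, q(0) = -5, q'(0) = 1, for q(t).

q = -5*exp(-5*t) - 24*t*exp(-5*t)

Characteristic equation r² + 10r + 25 = 0 has discriminant (10)² - 4·(25) = 0, so r = -5 is a repeated root.
Hence q_h = (C1 + C2*t)*exp(-5*t).
Apply the initial conditions: q(0) = C1 = -5 and q'(0) = C2 - 5*C1 = 1. Solving gives C1 = -5, C2 = -24.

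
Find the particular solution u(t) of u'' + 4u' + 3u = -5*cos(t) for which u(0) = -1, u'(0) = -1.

u = -sin(t) - 3*exp(-t)/4 - cos(t)/2 + exp(-3*t)/4

Characteristic equation r² + 4r + 3 = 0 factors as (r + 3)(r + 1) = 0, so r = -3, -1.
Hence u_h = C1*exp(-3*t) + C2*exp(-t).
Try u_p = A*cos(t) + B*sin(t). Substituting and equating the coefficients of cos(t) and sin(t) gives A = -1/2, B = -1, so u_p = -sin(t) - cos(t)/2.
General solution: u = -sin(t) - cos(t)/2 + C1*exp(-3*t) + C2*exp(-t).
Apply the initial conditions: u(0) = -1/2 + C1 + C2 = -1 and u'(0) = -1 - C2 - 3*C1 = -1. Solving gives C1 = 1/4, C2 = -3/4.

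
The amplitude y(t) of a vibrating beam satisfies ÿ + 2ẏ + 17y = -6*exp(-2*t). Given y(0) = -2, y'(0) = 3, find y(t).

Characteristic equation r² + 2r + 17 = 0 has discriminant (2)² - 4·(17) = -64 < 0, so r = -1 ± 4i.
Hence y_h = C1*cos(4*t)*exp(-t) + C2*exp(-t)*sin(4*t).
Try y_p = A*exp(-2*t). Substituting into the equation and dividing by exp(-2*t) gives A = -6/17, so y_p = -6*exp(-2*t)/17.
General solution: y = -6*exp(-2*t)/17 + C1*cos(4*t)*exp(-t) + C2*exp(-t)*sin(4*t).
Apply the initial conditions: y(0) = -6/17 + C1 = -2 and y'(0) = 12/17 - C1 + 4*C2 = 3. Solving gives C1 = -28/17, C2 = 11/68.

y = -6*exp(-2*t)/17 - 28*cos(4*t)*exp(-t)/17 + 11*exp(-t)*sin(4*t)/68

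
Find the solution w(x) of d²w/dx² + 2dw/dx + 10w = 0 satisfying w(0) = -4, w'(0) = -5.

w = -4*cos(3*x)*exp(-x) - 3*exp(-x)*sin(3*x)

Characteristic equation r² + 2r + 10 = 0 has discriminant (2)² - 4·(10) = -36 < 0, so r = -1 ± 3i.
Hence w_h = C1*cos(3*x)*exp(-x) + C2*exp(-x)*sin(3*x).
Apply the initial conditions: w(0) = C1 = -4 and w'(0) = -C1 + 3*C2 = -5. Solving gives C1 = -4, C2 = -3.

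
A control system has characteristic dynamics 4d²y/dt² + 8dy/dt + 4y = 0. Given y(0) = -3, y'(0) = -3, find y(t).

Divide through by 4: y'' + 2y' + y = 0.
Characteristic equation r² + 2r + 1 = 0 has discriminant (2)² - 4·(1) = 0, so r = -1 is a repeated root.
Hence y_h = (C1 + C2*t)*exp(-t).
Apply the initial conditions: y(0) = C1 = -3 and y'(0) = C2 - C1 = -3. Solving gives C1 = -3, C2 = -6.

y = -3*exp(-t) - 6*t*exp(-t)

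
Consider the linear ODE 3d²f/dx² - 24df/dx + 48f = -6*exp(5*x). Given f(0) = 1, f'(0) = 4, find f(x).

f = -2*exp(5*x) + 3*exp(4*x) + 2*x*exp(4*x)

Divide through by 3: f'' - 8f' + 16f = -2*exp(5*x).
Characteristic equation r² - 8r + 16 = 0 has discriminant (-8)² - 4·(16) = 0, so r = 4 is a repeated root.
Hence f_h = (C1 + C2*x)*exp(4*x).
Try f_p = A*exp(5*x). Substituting into the equation and dividing by exp(5*x) gives A = -2, so f_p = -2*exp(5*x).
General solution: f = -2*exp(5*x) + C1*exp(4*x) + C2*x*exp(4*x).
Apply the initial conditions: f(0) = -2 + C1 = 1 and f'(0) = -10 + C2 + 4*C1 = 4. Solving gives C1 = 3, C2 = 2.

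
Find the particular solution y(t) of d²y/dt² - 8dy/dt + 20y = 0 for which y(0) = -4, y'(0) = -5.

Characteristic equation r² - 8r + 20 = 0 has discriminant (-8)² - 4·(20) = -16 < 0, so r = 4 ± 2i.
Hence y_h = C1*cos(2*t)*exp(4*t) + C2*exp(4*t)*sin(2*t).
Apply the initial conditions: y(0) = C1 = -4 and y'(0) = 2*C2 + 4*C1 = -5. Solving gives C1 = -4, C2 = 11/2.

y = -4*cos(2*t)*exp(4*t) + 11*exp(4*t)*sin(2*t)/2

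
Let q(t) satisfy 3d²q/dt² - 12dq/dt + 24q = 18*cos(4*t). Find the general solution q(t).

Divide through by 3: q'' - 4q' + 8q = 6*cos(4*t).
Characteristic equation r² - 4r + 8 = 0 has discriminant (-4)² - 4·(8) = -16 < 0, so r = 2 ± 2i.
Hence q_h = C1*cos(2*t)*exp(2*t) + C2*exp(2*t)*sin(2*t).
Try q_p = A*cos(4*t) + B*sin(4*t). Substituting and equating the coefficients of cos(4t) and sin(4t) gives A = -3/20, B = -3/10, so q_p = -3*sin(4*t)/10 - 3*cos(4*t)/20.

q = -3*sin(4*t)/10 - 3*cos(4*t)/20 + C1*cos(2*t)*exp(2*t) + C2*exp(2*t)*sin(2*t)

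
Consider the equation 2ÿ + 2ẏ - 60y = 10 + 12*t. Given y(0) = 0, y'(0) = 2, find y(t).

y = -13/75 - 4*exp(-6*t)/33 - t/5 + 81*exp(5*t)/275

Divide through by 2: y'' + y' - 30y = 5 + 6*t.
Characteristic equation r² + r - 30 = 0 factors as (r + 6)(r - 5) = 0, so r = -6, 5.
Hence y_h = C1*exp(-6*t) + C2*exp(5*t).
For the particular solution try y_p = A0 + A1*t. Substituting and matching coefficients of each power of t gives A0 = -13/75, A1 = -1/5, so y_p = -13/75 - t/5.
General solution: y = -13/75 - t/5 + C1*exp(-6*t) + C2*exp(5*t).
Apply the initial conditions: y(0) = -13/75 + C1 + C2 = 0 and y'(0) = -1/5 - 6*C1 + 5*C2 = 2. Solving gives C1 = -4/33, C2 = 81/275.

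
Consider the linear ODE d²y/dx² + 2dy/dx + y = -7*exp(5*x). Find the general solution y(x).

Characteristic equation r² + 2r + 1 = 0 has discriminant (2)² - 4·(1) = 0, so r = -1 is a repeated root.
Hence y_h = (C1 + C2*x)*exp(-x).
Try y_p = A*exp(5*x). Substituting into the equation and dividing by exp(5*x) gives A = -7/36, so y_p = -7*exp(5*x)/36.

y = -7*exp(5*x)/36 + C1*exp(-x) + C2*x*exp(-x)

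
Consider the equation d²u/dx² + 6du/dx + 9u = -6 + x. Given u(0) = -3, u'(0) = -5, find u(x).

Characteristic equation r² + 6r + 9 = 0 has discriminant (6)² - 4·(9) = 0, so r = -3 is a repeated root.
Hence u_h = (C1 + C2*x)*exp(-3*x).
For the particular solution try u_p = A0 + A1*x. Substituting and matching coefficients of each power of x gives A0 = -20/27, A1 = 1/9, so u_p = -20/27 + x/9.
General solution: u = -20/27 + x/9 + C1*exp(-3*x) + C2*x*exp(-3*x).
Apply the initial conditions: u(0) = -20/27 + C1 = -3 and u'(0) = 1/9 + C2 - 3*C1 = -5. Solving gives C1 = -61/27, C2 = -107/9.

u = -20/27 - 61*exp(-3*x)/27 + x/9 - 107*x*exp(-3*x)/9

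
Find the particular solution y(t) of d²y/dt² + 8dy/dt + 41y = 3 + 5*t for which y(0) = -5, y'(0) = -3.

Characteristic equation r² + 8r + 41 = 0 has discriminant (8)² - 4·(41) = -100 < 0, so r = -4 ± 5i.
Hence y_h = C1*cos(5*t)*exp(-4*t) + C2*exp(-4*t)*sin(5*t).
For the particular solution try y_p = A0 + A1*t. Substituting and matching coefficients of each power of t gives A0 = 83/1681, A1 = 5/41, so y_p = 83/1681 + 5*t/41.
General solution: y = 83/1681 + 5*t/41 + C1*cos(5*t)*exp(-4*t) + C2*exp(-4*t)*sin(5*t).
Apply the initial conditions: y(0) = 83/1681 + C1 = -5 and y'(0) = 5/41 - 4*C1 + 5*C2 = -3. Solving gives C1 = -8488/1681, C2 = -7840/1681.

y = 83/1681 + 5*t/41 - 8488*cos(5*t)*exp(-4*t)/1681 - 7840*exp(-4*t)*sin(5*t)/1681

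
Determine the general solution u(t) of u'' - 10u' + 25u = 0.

Characteristic equation r² - 10r + 25 = 0 has discriminant (-10)² - 4·(25) = 0, so r = 5 is a repeated root.
Hence u_h = (C1 + C2*t)*exp(5*t).

u = C1*exp(5*t) + C2*t*exp(5*t)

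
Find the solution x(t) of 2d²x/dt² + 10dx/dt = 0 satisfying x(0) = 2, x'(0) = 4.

x = 14/5 - 4*exp(-5*t)/5

Divide through by 2: x'' + 5x' = 0.
Characteristic equation r² + 5r = 0 factors as (r + 5)r = 0, so r = -5, 0.
Hence x_h = C1*exp(-5*t) + C2.
Apply the initial conditions: x(0) = C1 + C2 = 2 and x'(0) = -5*C1 = 4. Solving gives C1 = -4/5, C2 = 14/5.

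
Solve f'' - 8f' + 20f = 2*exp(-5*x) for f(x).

f = 2*exp(-5*x)/85 + C1*cos(2*x)*exp(4*x) + C2*exp(4*x)*sin(2*x)

Characteristic equation r² - 8r + 20 = 0 has discriminant (-8)² - 4·(20) = -16 < 0, so r = 4 ± 2i.
Hence f_h = C1*cos(2*x)*exp(4*x) + C2*exp(4*x)*sin(2*x).
Try f_p = A*exp(-5*x). Substituting into the equation and dividing by exp(-5*x) gives A = 2/85, so f_p = 2*exp(-5*x)/85.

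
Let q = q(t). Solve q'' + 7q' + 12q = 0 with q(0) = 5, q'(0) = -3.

Characteristic equation r² + 7r + 12 = 0 factors as (r + 3)(r + 4) = 0, so r = -3, -4.
Hence q_h = C1*exp(-3*t) + C2*exp(-4*t).
Apply the initial conditions: q(0) = C1 + C2 = 5 and q'(0) = -4*C2 - 3*C1 = -3. Solving gives C1 = 17, C2 = -12.

q = -12*exp(-4*t) + 17*exp(-3*t)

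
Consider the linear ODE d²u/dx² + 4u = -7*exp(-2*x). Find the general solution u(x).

u = -7*exp(-2*x)/8 + C1*cos(2*x) + C2*sin(2*x)

Characteristic equation r² + 4 = 0 has discriminant (0)² - 4·(4) = -16 < 0, so r = ± 2i.
Hence u_h = C1*cos(2*x) + C2*sin(2*x).
Try u_p = A*exp(-2*x). Substituting into the equation and dividing by exp(-2*x) gives A = -7/8, so u_p = -7*exp(-2*x)/8.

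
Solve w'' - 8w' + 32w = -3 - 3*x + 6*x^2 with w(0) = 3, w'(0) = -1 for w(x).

Characteristic equation r² - 8r + 32 = 0 has discriminant (-8)² - 4·(32) = -64 < 0, so r = 4 ± 4i.
Hence w_h = C1*cos(4*x)*exp(4*x) + C2*exp(4*x)*sin(4*x).
For the particular solution try w_p = A0 + A1*x + A2*x^2. Substituting and matching coefficients of each power of x gives A0 = -27/256, A1 = 0, A2 = 3/16, so w_p = -27/256 + 3*x^2/16.
General solution: w = -27/256 + 3*x^2/16 + C1*cos(4*x)*exp(4*x) + C2*exp(4*x)*sin(4*x).
Apply the initial conditions: w(0) = -27/256 + C1 = 3 and w'(0) = 4*C1 + 4*C2 = -1. Solving gives C1 = 795/256, C2 = -859/256.

w = -27/256 + 3*x**2/16 - 859*exp(4*x)*sin(4*x)/256 + 795*cos(4*x)*exp(4*x)/256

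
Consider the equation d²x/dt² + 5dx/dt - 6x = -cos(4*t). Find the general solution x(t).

x = -5*sin(4*t)/221 + 11*cos(4*t)/442 + C1*exp(t) + C2*exp(-6*t)

Characteristic equation r² + 5r - 6 = 0 factors as (r - 1)(r + 6) = 0, so r = 1, -6.
Hence x_h = C1*exp(t) + C2*exp(-6*t).
Try x_p = A*cos(4*t) + B*sin(4*t). Substituting and equating the coefficients of cos(4t) and sin(4t) gives A = 11/442, B = -5/221, so x_p = -5*sin(4*t)/221 + 11*cos(4*t)/442.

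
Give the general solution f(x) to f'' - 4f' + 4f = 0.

Characteristic equation r² - 4r + 4 = 0 has discriminant (-4)² - 4·(4) = 0, so r = 2 is a repeated root.
Hence f_h = (C1 + C2*x)*exp(2*x).

f = C1*exp(2*x) + C2*x*exp(2*x)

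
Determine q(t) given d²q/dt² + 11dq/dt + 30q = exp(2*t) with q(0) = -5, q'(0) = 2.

Characteristic equation r² + 11r + 30 = 0 factors as (r + 5)(r + 6) = 0, so r = -5, -6.
Hence q_h = C1*exp(-5*t) + C2*exp(-6*t).
Try q_p = A*exp(2*t). Substituting into the equation and dividing by exp(2*t) gives A = 1/56, so q_p = exp(2*t)/56.
General solution: q = exp(2*t)/56 + C1*exp(-5*t) + C2*exp(-6*t).
Apply the initial conditions: q(0) = 1/56 + C1 + C2 = -5 and q'(0) = 1/28 - 6*C2 - 5*C1 = 2. Solving gives C1 = -197/7, C2 = 185/8.

q = -197*exp(-5*t)/7 + exp(2*t)/56 + 185*exp(-6*t)/8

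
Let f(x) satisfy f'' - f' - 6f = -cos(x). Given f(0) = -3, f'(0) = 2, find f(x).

f = -57*exp(-2*x)/25 - 43*exp(3*x)/50 + sin(x)/50 + 7*cos(x)/50

Characteristic equation r² - r - 6 = 0 factors as (r - 3)(r + 2) = 0, so r = 3, -2.
Hence f_h = C1*exp(3*x) + C2*exp(-2*x).
Try f_p = A*cos(x) + B*sin(x). Substituting and equating the coefficients of cos(x) and sin(x) gives A = 7/50, B = 1/50, so f_p = sin(x)/50 + 7*cos(x)/50.
General solution: f = sin(x)/50 + 7*cos(x)/50 + C1*exp(3*x) + C2*exp(-2*x).
Apply the initial conditions: f(0) = 7/50 + C1 + C2 = -3 and f'(0) = 1/50 - 2*C2 + 3*C1 = 2. Solving gives C1 = -43/50, C2 = -57/25.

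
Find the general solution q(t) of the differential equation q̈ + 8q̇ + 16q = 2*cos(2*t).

q = 2*sin(2*t)/25 + 3*cos(2*t)/50 + C1*exp(-4*t) + C2*t*exp(-4*t)

Characteristic equation r² + 8r + 16 = 0 has discriminant (8)² - 4·(16) = 0, so r = -4 is a repeated root.
Hence q_h = (C1 + C2*t)*exp(-4*t).
Try q_p = A*cos(2*t) + B*sin(2*t). Substituting and equating the coefficients of cos(2t) and sin(2t) gives A = 3/50, B = 2/25, so q_p = 2*sin(2*t)/25 + 3*cos(2*t)/50.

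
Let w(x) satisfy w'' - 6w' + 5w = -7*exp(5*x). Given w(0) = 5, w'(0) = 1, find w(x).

w = -9*exp(5*x)/16 + 89*exp(x)/16 - 7*x*exp(5*x)/4

Characteristic equation r² - 6r + 5 = 0 factors as (r - 5)(r - 1) = 0, so r = 5, 1.
Hence w_h = C1*exp(5*x) + C2*exp(x).
Since exp(5*x) solves the homogeneous equation (r = 5 is a root of multiplicity 1), multiply the trial by x. Try w_p = A*x*exp(5*x). Substituting into the equation and dividing by exp(5*x) gives A = -7/4, so w_p = -7*x*exp(5*x)/4.
General solution: w = C1*exp(5*x) + C2*exp(x) - 7*x*exp(5*x)/4.
Apply the initial conditions: w(0) = C1 + C2 = 5 and w'(0) = -7/4 + C2 + 5*C1 = 1. Solving gives C1 = -9/16, C2 = 89/16.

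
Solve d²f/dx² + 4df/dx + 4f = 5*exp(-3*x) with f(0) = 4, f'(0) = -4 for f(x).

Characteristic equation r² + 4r + 4 = 0 has discriminant (4)² - 4·(4) = 0, so r = -2 is a repeated root.
Hence f_h = (C1 + C2*x)*exp(-2*x).
Try f_p = A*exp(-3*x). Substituting into the equation and dividing by exp(-3*x) gives A = 5, so f_p = 5*exp(-3*x).
General solution: f = 5*exp(-3*x) + C1*exp(-2*x) + C2*x*exp(-2*x).
Apply the initial conditions: f(0) = 5 + C1 = 4 and f'(0) = -15 + C2 - 2*C1 = -4. Solving gives C1 = -1, C2 = 9.

f = -exp(-2*x) + 5*exp(-3*x) + 9*x*exp(-2*x)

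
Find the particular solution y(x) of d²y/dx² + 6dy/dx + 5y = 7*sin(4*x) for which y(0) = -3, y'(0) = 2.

y = -193*exp(-x)/68 - 168*cos(4*x)/697 - 77*sin(4*x)/697 + 13*exp(-5*x)/164

Characteristic equation r² + 6r + 5 = 0 factors as (r + 5)(r + 1) = 0, so r = -5, -1.
Hence y_h = C1*exp(-5*x) + C2*exp(-x).
Try y_p = A*cos(4*x) + B*sin(4*x). Substituting and equating the coefficients of cos(4x) and sin(4x) gives A = -168/697, B = -77/697, so y_p = -168*cos(4*x)/697 - 77*sin(4*x)/697.
General solution: y = -168*cos(4*x)/697 - 77*sin(4*x)/697 + C1*exp(-5*x) + C2*exp(-x).
Apply the initial conditions: y(0) = -168/697 + C1 + C2 = -3 and y'(0) = -308/697 - C2 - 5*C1 = 2. Solving gives C1 = 13/164, C2 = -193/68.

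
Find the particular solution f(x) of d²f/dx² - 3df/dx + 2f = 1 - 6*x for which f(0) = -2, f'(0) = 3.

f = -4 - 3*x - 2*exp(x) + 4*exp(2*x)

Characteristic equation r² - 3r + 2 = 0 factors as (r - 1)(r - 2) = 0, so r = 1, 2.
Hence f_h = C1*exp(x) + C2*exp(2*x).
For the particular solution try f_p = A0 + A1*x. Substituting and matching coefficients of each power of x gives A0 = -4, A1 = -3, so f_p = -4 - 3*x.
General solution: f = -4 - 3*x + C1*exp(x) + C2*exp(2*x).
Apply the initial conditions: f(0) = -4 + C1 + C2 = -2 and f'(0) = -3 + C1 + 2*C2 = 3. Solving gives C1 = -2, C2 = 4.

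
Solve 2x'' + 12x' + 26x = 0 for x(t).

x = C1*cos(2*t)*exp(-3*t) + C2*exp(-3*t)*sin(2*t)

Divide through by 2: x'' + 6x' + 13x = 0.
Characteristic equation r² + 6r + 13 = 0 has discriminant (6)² - 4·(13) = -16 < 0, so r = -3 ± 2i.
Hence x_h = C1*cos(2*t)*exp(-3*t) + C2*exp(-3*t)*sin(2*t).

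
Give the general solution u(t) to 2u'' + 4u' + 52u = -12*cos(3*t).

Divide through by 2: u'' + 2u' + 26u = -6*cos(3*t).
Characteristic equation r² + 2r + 26 = 0 has discriminant (2)² - 4·(26) = -100 < 0, so r = -1 ± 5i.
Hence u_h = C1*cos(5*t)*exp(-t) + C2*exp(-t)*sin(5*t).
Try u_p = A*cos(3*t) + B*sin(3*t). Substituting and equating the coefficients of cos(3t) and sin(3t) gives A = -102/325, B = -36/325, so u_p = -102*cos(3*t)/325 - 36*sin(3*t)/325.

u = -102*cos(3*t)/325 - 36*sin(3*t)/325 + C1*cos(5*t)*exp(-t) + C2*exp(-t)*sin(5*t)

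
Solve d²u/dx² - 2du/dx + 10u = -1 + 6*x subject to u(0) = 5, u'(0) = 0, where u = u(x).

Characteristic equation r² - 2r + 10 = 0 has discriminant (-2)² - 4·(10) = -36 < 0, so r = 1 ± 3i.
Hence u_h = C1*cos(3*x)*exp(x) + C2*exp(x)*sin(3*x).
For the particular solution try u_p = A0 + A1*x. Substituting and matching coefficients of each power of x gives A0 = 1/50, A1 = 3/5, so u_p = 1/50 + 3*x/5.
General solution: u = 1/50 + 3*x/5 + C1*cos(3*x)*exp(x) + C2*exp(x)*sin(3*x).
Apply the initial conditions: u(0) = 1/50 + C1 = 5 and u'(0) = 3/5 + C1 + 3*C2 = 0. Solving gives C1 = 249/50, C2 = -93/50.

u = 1/50 + 3*x/5 - 93*exp(x)*sin(3*x)/50 + 249*cos(3*x)*exp(x)/50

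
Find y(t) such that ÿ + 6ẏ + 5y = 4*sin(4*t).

y = -96*cos(4*t)/697 - 44*sin(4*t)/697 + C1*exp(-5*t) + C2*exp(-t)

Characteristic equation r² + 6r + 5 = 0 factors as (r + 5)(r + 1) = 0, so r = -5, -1.
Hence y_h = C1*exp(-5*t) + C2*exp(-t).
Try y_p = A*cos(4*t) + B*sin(4*t). Substituting and equating the coefficients of cos(4t) and sin(4t) gives A = -96/697, B = -44/697, so y_p = -96*cos(4*t)/697 - 44*sin(4*t)/697.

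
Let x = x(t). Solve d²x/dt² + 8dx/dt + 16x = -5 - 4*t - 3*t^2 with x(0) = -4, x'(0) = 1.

Characteristic equation r² + 8r + 16 = 0 has discriminant (8)² - 4·(16) = 0, so r = -4 is a repeated root.
Hence x_h = (C1 + C2*t)*exp(-4*t).
For the particular solution try x_p = A0 + A1*t + A2*t^2. Substituting and matching coefficients of each power of t gives A0 = -33/128, A1 = -1/16, A2 = -3/16, so x_p = -33/128 - 3*t^2/16 - t/16.
General solution: x = -33/128 - 3*t^2/16 - t/16 + C1*exp(-4*t) + C2*t*exp(-4*t).
Apply the initial conditions: x(0) = -33/128 + C1 = -4 and x'(0) = -1/16 + C2 - 4*C1 = 1. Solving gives C1 = -479/128, C2 = -445/32.

x = -33/128 - 479*exp(-4*t)/128 - 3*t**2/16 - t/16 - 445*t*exp(-4*t)/32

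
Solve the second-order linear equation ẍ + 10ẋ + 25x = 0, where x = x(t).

Characteristic equation r² + 10r + 25 = 0 has discriminant (10)² - 4·(25) = 0, so r = -5 is a repeated root.
Hence x_h = (C1 + C2*t)*exp(-5*t).

x = C1*exp(-5*t) + C2*t*exp(-5*t)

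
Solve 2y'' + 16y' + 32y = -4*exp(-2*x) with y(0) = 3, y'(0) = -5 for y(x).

Divide through by 2: y'' + 8y' + 16y = -2*exp(-2*x).
Characteristic equation r² + 8r + 16 = 0 has discriminant (8)² - 4·(16) = 0, so r = -4 is a repeated root.
Hence y_h = (C1 + C2*x)*exp(-4*x).
Try y_p = A*exp(-2*x). Substituting into the equation and dividing by exp(-2*x) gives A = -1/2, so y_p = -exp(-2*x)/2.
General solution: y = -exp(-2*x)/2 + C1*exp(-4*x) + C2*x*exp(-4*x).
Apply the initial conditions: y(0) = -1/2 + C1 = 3 and y'(0) = 1 + C2 - 4*C1 = -5. Solving gives C1 = 7/2, C2 = 8.

y = -exp(-2*x)/2 + 7*exp(-4*x)/2 + 8*x*exp(-4*x)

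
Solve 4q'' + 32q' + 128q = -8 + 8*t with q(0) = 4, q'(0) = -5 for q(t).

Divide through by 4: q'' + 8q' + 32q = -2 + 2*t.
Characteristic equation r² + 8r + 32 = 0 has discriminant (8)² - 4·(32) = -64 < 0, so r = -4 ± 4i.
Hence q_h = C1*cos(4*t)*exp(-4*t) + C2*exp(-4*t)*sin(4*t).
For the particular solution try q_p = A0 + A1*t. Substituting and matching coefficients of each power of t gives A0 = -5/64, A1 = 1/16, so q_p = -5/64 + t/16.
General solution: q = -5/64 + t/16 + C1*cos(4*t)*exp(-4*t) + C2*exp(-4*t)*sin(4*t).
Apply the initial conditions: q(0) = -5/64 + C1 = 4 and q'(0) = 1/16 - 4*C1 + 4*C2 = -5. Solving gives C1 = 261/64, C2 = 45/16.

q = -5/64 + t/16 + 45*exp(-4*t)*sin(4*t)/16 + 261*cos(4*t)*exp(-4*t)/64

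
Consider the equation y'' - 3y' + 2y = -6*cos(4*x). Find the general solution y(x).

y = 18*sin(4*x)/85 + 21*cos(4*x)/85 + C1*exp(2*x) + C2*exp(x)

Characteristic equation r² - 3r + 2 = 0 factors as (r - 2)(r - 1) = 0, so r = 2, 1.
Hence y_h = C1*exp(2*x) + C2*exp(x).
Try y_p = A*cos(4*x) + B*sin(4*x). Substituting and equating the coefficients of cos(4x) and sin(4x) gives A = 21/85, B = 18/85, so y_p = 18*sin(4*x)/85 + 21*cos(4*x)/85.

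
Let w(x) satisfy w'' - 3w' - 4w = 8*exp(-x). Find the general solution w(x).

Characteristic equation r² - 3r - 4 = 0 factors as (r - 4)(r + 1) = 0, so r = 4, -1.
Hence w_h = C1*exp(4*x) + C2*exp(-x).
Since exp(-x) solves the homogeneous equation (r = -1 is a root of multiplicity 1), multiply the trial by x. Try w_p = A*x*exp(-x). Substituting into the equation and dividing by exp(-x) gives A = -8/5, so w_p = -8*x*exp(-x)/5.

w = C1*exp(4*x) + C2*exp(-x) - 8*x*exp(-x)/5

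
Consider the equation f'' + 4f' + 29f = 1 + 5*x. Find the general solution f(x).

Characteristic equation r² + 4r + 29 = 0 has discriminant (4)² - 4·(29) = -100 < 0, so r = -2 ± 5i.
Hence f_h = C1*cos(5*x)*exp(-2*x) + C2*exp(-2*x)*sin(5*x).
For the particular solution try f_p = A0 + A1*x. Substituting and matching coefficients of each power of x gives A0 = 9/841, A1 = 5/29, so f_p = 9/841 + 5*x/29.

f = 9/841 + 5*x/29 + C1*cos(5*x)*exp(-2*x) + C2*exp(-2*x)*sin(5*x)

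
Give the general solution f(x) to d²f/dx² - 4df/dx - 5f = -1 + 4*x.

f = 21/25 - 4*x/5 + C1*exp(-x) + C2*exp(5*x)

Characteristic equation r² - 4r - 5 = 0 factors as (r + 1)(r - 5) = 0, so r = -1, 5.
Hence f_h = C1*exp(-x) + C2*exp(5*x).
For the particular solution try f_p = A0 + A1*x. Substituting and matching coefficients of each power of x gives A0 = 21/25, A1 = -4/5, so f_p = 21/25 - 4*x/5.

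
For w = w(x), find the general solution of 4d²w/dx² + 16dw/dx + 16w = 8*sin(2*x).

w = -cos(2*x)/4 + C1*exp(-2*x) + C2*x*exp(-2*x)

Divide through by 4: w'' + 4w' + 4w = 2*sin(2*x).
Characteristic equation r² + 4r + 4 = 0 has discriminant (4)² - 4·(4) = 0, so r = -2 is a repeated root.
Hence w_h = (C1 + C2*x)*exp(-2*x).
Try w_p = A*cos(2*x) + B*sin(2*x). Substituting and equating the coefficients of cos(2x) and sin(2x) gives A = -1/4, B = 0, so w_p = -cos(2*x)/4.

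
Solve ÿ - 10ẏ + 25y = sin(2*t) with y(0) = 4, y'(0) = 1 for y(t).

y = 20*cos(2*t)/841 + 21*sin(2*t)/841 + 3344*exp(5*t)/841 - 549*t*exp(5*t)/29

Characteristic equation r² - 10r + 25 = 0 has discriminant (-10)² - 4·(25) = 0, so r = 5 is a repeated root.
Hence y_h = (C1 + C2*t)*exp(5*t).
Try y_p = A*cos(2*t) + B*sin(2*t). Substituting and equating the coefficients of cos(2t) and sin(2t) gives A = 20/841, B = 21/841, so y_p = 20*cos(2*t)/841 + 21*sin(2*t)/841.
General solution: y = 20*cos(2*t)/841 + 21*sin(2*t)/841 + C1*exp(5*t) + C2*t*exp(5*t).
Apply the initial conditions: y(0) = 20/841 + C1 = 4 and y'(0) = 42/841 + C2 + 5*C1 = 1. Solving gives C1 = 3344/841, C2 = -549/29.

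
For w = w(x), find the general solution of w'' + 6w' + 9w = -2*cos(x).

w = -4*cos(x)/25 - 3*sin(x)/25 + C1*exp(-3*x) + C2*x*exp(-3*x)

Characteristic equation r² + 6r + 9 = 0 has discriminant (6)² - 4·(9) = 0, so r = -3 is a repeated root.
Hence w_h = (C1 + C2*x)*exp(-3*x).
Try w_p = A*cos(x) + B*sin(x). Substituting and equating the coefficients of cos(x) and sin(x) gives A = -4/25, B = -3/25, so w_p = -4*cos(x)/25 - 3*sin(x)/25.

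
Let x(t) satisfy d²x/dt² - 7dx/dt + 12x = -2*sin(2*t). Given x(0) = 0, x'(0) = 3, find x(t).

x = -35*exp(3*t)/13 - 7*cos(2*t)/65 - 4*sin(2*t)/65 + 14*exp(4*t)/5

Characteristic equation r² - 7r + 12 = 0 factors as (r - 4)(r - 3) = 0, so r = 4, 3.
Hence x_h = C1*exp(4*t) + C2*exp(3*t).
Try x_p = A*cos(2*t) + B*sin(2*t). Substituting and equating the coefficients of cos(2t) and sin(2t) gives A = -7/65, B = -4/65, so x_p = -7*cos(2*t)/65 - 4*sin(2*t)/65.
General solution: x = -7*cos(2*t)/65 - 4*sin(2*t)/65 + C1*exp(4*t) + C2*exp(3*t).
Apply the initial conditions: x(0) = -7/65 + C1 + C2 = 0 and x'(0) = -8/65 + 3*C2 + 4*C1 = 3. Solving gives C1 = 14/5, C2 = -35/13.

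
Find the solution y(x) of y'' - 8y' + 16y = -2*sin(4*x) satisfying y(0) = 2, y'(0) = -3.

Characteristic equation r² - 8r + 16 = 0 has discriminant (-8)² - 4·(16) = 0, so r = 4 is a repeated root.
Hence y_h = (C1 + C2*x)*exp(4*x).
Try y_p = A*cos(4*x) + B*sin(4*x). Substituting and equating the coefficients of cos(4x) and sin(4x) gives A = -1/16, B = 0, so y_p = -cos(4*x)/16.
General solution: y = -cos(4*x)/16 + C1*exp(4*x) + C2*x*exp(4*x).
Apply the initial conditions: y(0) = -1/16 + C1 = 2 and y'(0) = C2 + 4*C1 = -3. Solving gives C1 = 33/16, C2 = -45/4.

y = -cos(4*x)/16 + 33*exp(4*x)/16 - 45*x*exp(4*x)/4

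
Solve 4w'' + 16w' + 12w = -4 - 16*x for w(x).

w = 13/9 - 4*x/3 + C1*exp(-3*x) + C2*exp(-x)

Divide through by 4: w'' + 4w' + 3w = -1 - 4*x.
Characteristic equation r² + 4r + 3 = 0 factors as (r + 3)(r + 1) = 0, so r = -3, -1.
Hence w_h = C1*exp(-3*x) + C2*exp(-x).
For the particular solution try w_p = A0 + A1*x. Substituting and matching coefficients of each power of x gives A0 = 13/9, A1 = -4/3, so w_p = 13/9 - 4*x/3.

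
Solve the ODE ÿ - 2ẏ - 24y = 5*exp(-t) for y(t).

Characteristic equation r² - 2r - 24 = 0 factors as (r + 4)(r - 6) = 0, so r = -4, 6.
Hence y_h = C1*exp(-4*t) + C2*exp(6*t).
Try y_p = A*exp(-t). Substituting into the equation and dividing by exp(-t) gives A = -5/21, so y_p = -5*exp(-t)/21.

y = -5*exp(-t)/21 + C1*exp(-4*t) + C2*exp(6*t)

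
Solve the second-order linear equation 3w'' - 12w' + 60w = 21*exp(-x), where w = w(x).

Divide through by 3: w'' - 4w' + 20w = 7*exp(-x).
Characteristic equation r² - 4r + 20 = 0 has discriminant (-4)² - 4·(20) = -64 < 0, so r = 2 ± 4i.
Hence w_h = C1*cos(4*x)*exp(2*x) + C2*exp(2*x)*sin(4*x).
Try w_p = A*exp(-x). Substituting into the equation and dividing by exp(-x) gives A = 7/25, so w_p = 7*exp(-x)/25.

w = 7*exp(-x)/25 + C1*cos(4*x)*exp(2*x) + C2*exp(2*x)*sin(4*x)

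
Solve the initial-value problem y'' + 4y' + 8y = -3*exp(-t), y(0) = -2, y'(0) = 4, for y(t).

Characteristic equation r² + 4r + 8 = 0 has discriminant (4)² - 4·(8) = -16 < 0, so r = -2 ± 2i.
Hence y_h = C1*cos(2*t)*exp(-2*t) + C2*exp(-2*t)*sin(2*t).
Try y_p = A*exp(-t). Substituting into the equation and dividing by exp(-t) gives A = -3/5, so y_p = -3*exp(-t)/5.
General solution: y = -3*exp(-t)/5 + C1*cos(2*t)*exp(-2*t) + C2*exp(-2*t)*sin(2*t).
Apply the initial conditions: y(0) = -3/5 + C1 = -2 and y'(0) = 3/5 - 2*C1 + 2*C2 = 4. Solving gives C1 = -7/5, C2 = 3/10.

y = -3*exp(-t)/5 - 7*cos(2*t)*exp(-2*t)/5 + 3*exp(-2*t)*sin(2*t)/10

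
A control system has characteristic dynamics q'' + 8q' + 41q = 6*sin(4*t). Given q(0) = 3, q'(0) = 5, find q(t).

Characteristic equation r² + 8r + 41 = 0 has discriminant (8)² - 4·(41) = -100 < 0, so r = -4 ± 5i.
Hence q_h = C1*cos(5*t)*exp(-4*t) + C2*exp(-4*t)*sin(5*t).
Try q_p = A*cos(4*t) + B*sin(4*t). Substituting and equating the coefficients of cos(4t) and sin(4t) gives A = -192/1649, B = 150/1649, so q_p = -192*cos(4*t)/1649 + 150*sin(4*t)/1649.
General solution: q = -192*cos(4*t)/1649 + 150*sin(4*t)/1649 + C1*cos(5*t)*exp(-4*t) + C2*exp(-4*t)*sin(5*t).
Apply the initial conditions: q(0) = -192/1649 + C1 = 3 and q'(0) = 600/1649 - 4*C1 + 5*C2 = 5. Solving gives C1 = 5139/1649, C2 = 28201/8245.

q = -192*cos(4*t)/1649 + 150*sin(4*t)/1649 + 5139*cos(5*t)*exp(-4*t)/1649 + 28201*exp(-4*t)*sin(5*t)/8245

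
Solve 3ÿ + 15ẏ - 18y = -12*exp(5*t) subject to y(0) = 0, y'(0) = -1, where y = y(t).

Divide through by 3: y'' + 5y' - 6y = -4*exp(5*t).
Characteristic equation r² + 5r - 6 = 0 factors as (r + 6)(r - 1) = 0, so r = -6, 1.
Hence y_h = C1*exp(-6*t) + C2*exp(t).
Try y_p = A*exp(5*t). Substituting into the equation and dividing by exp(5*t) gives A = -1/11, so y_p = -exp(5*t)/11.
General solution: y = -exp(5*t)/11 + C1*exp(-6*t) + C2*exp(t).
Apply the initial conditions: y(0) = -1/11 + C1 + C2 = 0 and y'(0) = -5/11 + C2 - 6*C1 = -1. Solving gives C1 = 1/11, C2 = 0.

y = -exp(5*t)/11 + exp(-6*t)/11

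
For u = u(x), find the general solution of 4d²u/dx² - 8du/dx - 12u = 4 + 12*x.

Divide through by 4: u'' - 2u' - 3u = 1 + 3*x.
Characteristic equation r² - 2r - 3 = 0 factors as (r - 3)(r + 1) = 0, so r = 3, -1.
Hence u_h = C1*exp(3*x) + C2*exp(-x).
For the particular solution try u_p = A0 + A1*x. Substituting and matching coefficients of each power of x gives A0 = 1/3, A1 = -1, so u_p = 1/3 - x.

u = 1/3 - x + C1*exp(3*x) + C2*exp(-x)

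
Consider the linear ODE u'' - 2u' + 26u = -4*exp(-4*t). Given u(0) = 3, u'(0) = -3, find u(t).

Characteristic equation r² - 2r + 26 = 0 has discriminant (-2)² - 4·(26) = -100 < 0, so r = 1 ± 5i.
Hence u_h = C1*cos(5*t)*exp(t) + C2*exp(t)*sin(5*t).
Try u_p = A*exp(-4*t). Substituting into the equation and dividing by exp(-4*t) gives A = -2/25, so u_p = -2*exp(-4*t)/25.
General solution: u = -2*exp(-4*t)/25 + C1*cos(5*t)*exp(t) + C2*exp(t)*sin(5*t).
Apply the initial conditions: u(0) = -2/25 + C1 = 3 and u'(0) = 8/25 + C1 + 5*C2 = -3. Solving gives C1 = 77/25, C2 = -32/25.

u = -2*exp(-4*t)/25 - 32*exp(t)*sin(5*t)/25 + 77*cos(5*t)*exp(t)/25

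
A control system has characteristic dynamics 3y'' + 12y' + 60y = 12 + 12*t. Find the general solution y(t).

Divide through by 3: y'' + 4y' + 20y = 4 + 4*t.
Characteristic equation r² + 4r + 20 = 0 has discriminant (4)² - 4·(20) = -64 < 0, so r = -2 ± 4i.
Hence y_h = C1*cos(4*t)*exp(-2*t) + C2*exp(-2*t)*sin(4*t).
For the particular solution try y_p = A0 + A1*t. Substituting and matching coefficients of each power of t gives A0 = 4/25, A1 = 1/5, so y_p = 4/25 + t/5.

y = 4/25 + t/5 + C1*cos(4*t)*exp(-2*t) + C2*exp(-2*t)*sin(4*t)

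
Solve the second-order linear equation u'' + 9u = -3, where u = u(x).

u = -1/3 + C1*cos(3*x) + C2*sin(3*x)

Characteristic equation r² + 9 = 0 has discriminant (0)² - 4·(9) = -36 < 0, so r = ± 3i.
Hence u_h = C1*cos(3*x) + C2*sin(3*x).
For the particular solution try u_p = A0. Substituting and matching coefficients of each power of x gives A0 = -1/3, so u_p = -1/3.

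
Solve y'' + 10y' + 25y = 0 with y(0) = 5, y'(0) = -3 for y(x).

y = 5*exp(-5*x) + 22*x*exp(-5*x)

Characteristic equation r² + 10r + 25 = 0 has discriminant (10)² - 4·(25) = 0, so r = -5 is a repeated root.
Hence y_h = (C1 + C2*x)*exp(-5*x).
Apply the initial conditions: y(0) = C1 = 5 and y'(0) = C2 - 5*C1 = -3. Solving gives C1 = 5, C2 = 22.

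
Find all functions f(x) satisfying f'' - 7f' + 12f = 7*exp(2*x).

f = 7*exp(2*x)/2 + C1*exp(4*x) + C2*exp(3*x)

Characteristic equation r² - 7r + 12 = 0 factors as (r - 4)(r - 3) = 0, so r = 4, 3.
Hence f_h = C1*exp(4*x) + C2*exp(3*x).
Try f_p = A*exp(2*x). Substituting into the equation and dividing by exp(2*x) gives A = 7/2, so f_p = 7*exp(2*x)/2.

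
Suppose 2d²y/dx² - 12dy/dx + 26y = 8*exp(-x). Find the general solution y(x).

y = exp(-x)/5 + C1*cos(2*x)*exp(3*x) + C2*exp(3*x)*sin(2*x)

Divide through by 2: y'' - 6y' + 13y = 4*exp(-x).
Characteristic equation r² - 6r + 13 = 0 has discriminant (-6)² - 4·(13) = -16 < 0, so r = 3 ± 2i.
Hence y_h = C1*cos(2*x)*exp(3*x) + C2*exp(3*x)*sin(2*x).
Try y_p = A*exp(-x). Substituting into the equation and dividing by exp(-x) gives A = 1/5, so y_p = exp(-x)/5.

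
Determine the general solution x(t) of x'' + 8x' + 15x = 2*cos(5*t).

x = -cos(5*t)/85 + 4*sin(5*t)/85 + C1*exp(-3*t) + C2*exp(-5*t)

Characteristic equation r² + 8r + 15 = 0 factors as (r + 3)(r + 5) = 0, so r = -3, -5.
Hence x_h = C1*exp(-3*t) + C2*exp(-5*t).
Try x_p = A*cos(5*t) + B*sin(5*t). Substituting and equating the coefficients of cos(5t) and sin(5t) gives A = -1/85, B = 4/85, so x_p = -cos(5*t)/85 + 4*sin(5*t)/85.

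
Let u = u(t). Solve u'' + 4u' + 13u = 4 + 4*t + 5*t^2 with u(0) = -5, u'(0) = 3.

u = 498/2197 + 5*t**2/13 + 12*t/169 - 16531*exp(-2*t)*sin(3*t)/6591 - 11483*cos(3*t)*exp(-2*t)/2197

Characteristic equation r² + 4r + 13 = 0 has discriminant (4)² - 4·(13) = -36 < 0, so r = -2 ± 3i.
Hence u_h = C1*cos(3*t)*exp(-2*t) + C2*exp(-2*t)*sin(3*t).
For the particular solution try u_p = A0 + A1*t + A2*t^2. Substituting and matching coefficients of each power of t gives A0 = 498/2197, A1 = 12/169, A2 = 5/13, so u_p = 498/2197 + 5*t^2/13 + 12*t/169.
General solution: u = 498/2197 + 5*t^2/13 + 12*t/169 + C1*cos(3*t)*exp(-2*t) + C2*exp(-2*t)*sin(3*t).
Apply the initial conditions: u(0) = 498/2197 + C1 = -5 and u'(0) = 12/169 - 2*C1 + 3*C2 = 3. Solving gives C1 = -11483/2197, C2 = -16531/6591.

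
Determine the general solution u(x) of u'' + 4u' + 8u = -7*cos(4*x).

u = -7*sin(4*x)/20 + 7*cos(4*x)/40 + C1*cos(2*x)*exp(-2*x) + C2*exp(-2*x)*sin(2*x)

Characteristic equation r² + 4r + 8 = 0 has discriminant (4)² - 4·(8) = -16 < 0, so r = -2 ± 2i.
Hence u_h = C1*cos(2*x)*exp(-2*x) + C2*exp(-2*x)*sin(2*x).
Try u_p = A*cos(4*x) + B*sin(4*x). Substituting and equating the coefficients of cos(4x) and sin(4x) gives A = 7/40, B = -7/20, so u_p = -7*sin(4*x)/20 + 7*cos(4*x)/40.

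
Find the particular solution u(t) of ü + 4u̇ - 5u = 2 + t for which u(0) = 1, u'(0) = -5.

u = -14/25 + exp(t)/2 - t/5 + 53*exp(-5*t)/50

Characteristic equation r² + 4r - 5 = 0 factors as (r + 5)(r - 1) = 0, so r = -5, 1.
Hence u_h = C1*exp(-5*t) + C2*exp(t).
For the particular solution try u_p = A0 + A1*t. Substituting and matching coefficients of each power of t gives A0 = -14/25, A1 = -1/5, so u_p = -14/25 - t/5.
General solution: u = -14/25 - t/5 + C1*exp(-5*t) + C2*exp(t).
Apply the initial conditions: u(0) = -14/25 + C1 + C2 = 1 and u'(0) = -1/5 + C2 - 5*C1 = -5. Solving gives C1 = 53/50, C2 = 1/2.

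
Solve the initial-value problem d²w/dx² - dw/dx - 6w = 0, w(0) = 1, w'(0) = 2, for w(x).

w = exp(-2*x)/5 + 4*exp(3*x)/5

Characteristic equation r² - r - 6 = 0 factors as (r + 2)(r - 3) = 0, so r = -2, 3.
Hence w_h = C1*exp(-2*x) + C2*exp(3*x).
Apply the initial conditions: w(0) = C1 + C2 = 1 and w'(0) = -2*C1 + 3*C2 = 2. Solving gives C1 = 1/5, C2 = 4/5.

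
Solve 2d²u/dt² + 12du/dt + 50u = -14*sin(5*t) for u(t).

Divide through by 2: u'' + 6u' + 25u = -7*sin(5*t).
Characteristic equation r² + 6r + 25 = 0 has discriminant (6)² - 4·(25) = -64 < 0, so r = -3 ± 4i.
Hence u_h = C1*cos(4*t)*exp(-3*t) + C2*exp(-3*t)*sin(4*t).
Try u_p = A*cos(5*t) + B*sin(5*t). Substituting and equating the coefficients of cos(5t) and sin(5t) gives A = 7/30, B = 0, so u_p = 7*cos(5*t)/30.

u = 7*cos(5*t)/30 + C1*cos(4*t)*exp(-3*t) + C2*exp(-3*t)*sin(4*t)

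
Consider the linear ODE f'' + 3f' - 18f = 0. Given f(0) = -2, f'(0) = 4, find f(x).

Characteristic equation r² + 3r - 18 = 0 factors as (r - 3)(r + 6) = 0, so r = 3, -6.
Hence f_h = C1*exp(3*x) + C2*exp(-6*x).
Apply the initial conditions: f(0) = C1 + C2 = -2 and f'(0) = -6*C2 + 3*C1 = 4. Solving gives C1 = -8/9, C2 = -10/9.

f = -10*exp(-6*x)/9 - 8*exp(3*x)/9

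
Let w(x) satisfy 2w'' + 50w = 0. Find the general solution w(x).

w = C1*cos(5*x) + C2*sin(5*x)

Divide through by 2: w'' + 25w = 0.
Characteristic equation r² + 25 = 0 has discriminant (0)² - 4·(25) = -100 < 0, so r = ± 5i.
Hence w_h = C1*cos(5*x) + C2*sin(5*x).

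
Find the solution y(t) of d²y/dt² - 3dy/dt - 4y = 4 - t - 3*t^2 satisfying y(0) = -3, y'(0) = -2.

y = 1/32 - 133*exp(4*t)/160 - 11*exp(-t)/5 - 7*t/8 + 3*t**2/4

Characteristic equation r² - 3r - 4 = 0 factors as (r + 1)(r - 4) = 0, so r = -1, 4.
Hence y_h = C1*exp(-t) + C2*exp(4*t).
For the particular solution try y_p = A0 + A1*t + A2*t^2. Substituting and matching coefficients of each power of t gives A0 = 1/32, A1 = -7/8, A2 = 3/4, so y_p = 1/32 - 7*t/8 + 3*t^2/4.
General solution: y = 1/32 - 7*t/8 + 3*t^2/4 + C1*exp(-t) + C2*exp(4*t).
Apply the initial conditions: y(0) = 1/32 + C1 + C2 = -3 and y'(0) = -7/8 - C1 + 4*C2 = -2. Solving gives C1 = -11/5, C2 = -133/160.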